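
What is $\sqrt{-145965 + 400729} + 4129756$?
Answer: $4129756 + 2 \sqrt{63691} \approx 4.1303 \cdot 10^{6}$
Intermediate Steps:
$\sqrt{-145965 + 400729} + 4129756 = \sqrt{254764} + 4129756 = 2 \sqrt{63691} + 4129756 = 4129756 + 2 \sqrt{63691}$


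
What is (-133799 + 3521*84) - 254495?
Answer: -92530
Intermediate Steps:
(-133799 + 3521*84) - 254495 = (-133799 + 295764) - 254495 = 161965 - 254495 = -92530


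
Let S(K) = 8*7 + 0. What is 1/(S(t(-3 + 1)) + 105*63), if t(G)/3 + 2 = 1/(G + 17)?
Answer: 1/6671 ≈ 0.00014990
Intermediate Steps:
t(G) = -6 + 3/(17 + G) (t(G) = -6 + 3/(G + 17) = -6 + 3/(17 + G))
S(K) = 56 (S(K) = 56 + 0 = 56)
1/(S(t(-3 + 1)) + 105*63) = 1/(56 + 105*63) = 1/(56 + 6615) = 1/6671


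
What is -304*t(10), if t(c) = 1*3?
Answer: -912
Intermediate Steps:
t(c) = 3
-304*t(10) = -304*3 = -912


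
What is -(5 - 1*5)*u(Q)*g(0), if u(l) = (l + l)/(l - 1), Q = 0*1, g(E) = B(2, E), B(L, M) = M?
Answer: 0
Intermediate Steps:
g(E) = E
Q = 0
u(l) = 2*l/(-1 + l) (u(l) = (2*l)/(-1 + l) = 2*l/(-1 + l))
-(5 - 1*5)*u(Q)*g(0) = -(5 - 1*5)*(2*0/(-1 + 0))*0 = -(5 - 5)*(2*0/(-1))*0 = -0*(2*0*(-1))*0 = -0*0*0 = -0*0 = -1*0 = 0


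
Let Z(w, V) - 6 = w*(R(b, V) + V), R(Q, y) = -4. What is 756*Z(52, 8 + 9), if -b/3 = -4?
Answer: 515592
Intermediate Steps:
b = 12 (b = -3*(-4) = 12)
Z(w, V) = 6 + w*(-4 + V)
756*Z(52, 8 + 9) = 756*(6 - 4*52 + (8 + 9)*52) = 756*(6 - 208 + 17*52) = 756*(6 - 208 + 884) = 756*682 = 515592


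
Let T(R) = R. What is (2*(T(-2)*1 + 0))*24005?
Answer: -96020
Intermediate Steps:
(2*(T(-2)*1 + 0))*24005 = (2*(-2*1 + 0))*24005 = (2*(-2 + 0))*24005 = (2*(-2))*24005 = -4*24005 = -96020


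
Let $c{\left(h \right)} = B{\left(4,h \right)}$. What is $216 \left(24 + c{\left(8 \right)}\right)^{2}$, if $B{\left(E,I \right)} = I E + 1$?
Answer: $701784$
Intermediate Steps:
$B{\left(E,I \right)} = 1 + E I$ ($B{\left(E,I \right)} = E I + 1 = 1 + E I$)
$c{\left(h \right)} = 1 + 4 h$
$216 \left(24 + c{\left(8 \right)}\right)^{2} = 216 \left(24 + \left(1 + 4 \cdot 8\right)\right)^{2} = 216 \left(24 + \left(1 + 32\right)\right)^{2} = 216 \left(24 + 33\right)^{2} = 216 \cdot 57^{2} = 216 \cdot 3249 = 701784$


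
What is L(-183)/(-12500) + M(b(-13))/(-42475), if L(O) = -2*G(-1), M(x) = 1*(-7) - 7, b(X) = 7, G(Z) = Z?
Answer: 1801/10618750 ≈ 0.00016961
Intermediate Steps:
M(x) = -14 (M(x) = -7 - 7 = -14)
L(O) = 2 (L(O) = -2*(-1) = 2)
L(-183)/(-12500) + M(b(-13))/(-42475) = 2/(-12500) - 14/(-42475) = 2*(-1/12500) - 14*(-1/42475) = -1/6250 + 14/42475 = 1801/10618750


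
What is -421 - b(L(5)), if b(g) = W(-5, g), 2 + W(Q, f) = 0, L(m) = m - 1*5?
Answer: -419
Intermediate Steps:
L(m) = -5 + m (L(m) = m - 5 = -5 + m)
W(Q, f) = -2 (W(Q, f) = -2 + 0 = -2)
b(g) = -2
-421 - b(L(5)) = -421 - 1*(-2) = -421 + 2 = -419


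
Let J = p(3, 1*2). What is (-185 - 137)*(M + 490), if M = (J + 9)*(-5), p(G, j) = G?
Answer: -138460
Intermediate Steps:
J = 3
M = -60 (M = (3 + 9)*(-5) = 12*(-5) = -60)
(-185 - 137)*(M + 490) = (-185 - 137)*(-60 + 490) = -322*430 = -138460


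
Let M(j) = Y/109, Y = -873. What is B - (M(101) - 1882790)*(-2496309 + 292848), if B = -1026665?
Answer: -452205358172648/109 ≈ -4.1487e+12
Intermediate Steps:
M(j) = -873/109
B - (M(101) - 1882790)*(-2496309 + 292848) = -1026665 - (-873/109 - 1882790)*(-2496309 + 292848) = -1026665 - (-205224983)*(-2203461)/109 = -1026665 - 1*452205246266163/109 = -1026665 - 452205246266163/109 = -452205358172648/109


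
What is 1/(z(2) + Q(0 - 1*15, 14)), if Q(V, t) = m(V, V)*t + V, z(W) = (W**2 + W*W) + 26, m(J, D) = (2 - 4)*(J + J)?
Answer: 1/859 ≈ 0.0011641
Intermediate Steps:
m(J, D) = -4*J
z(W) = 26 + 2*W**2 (z(W) = (W**2 + W**2) + 26 = 2*W**2 + 26 = 26 + 2*W**2)
Q(V, t) = V - 4*V*t (Q(V, t) = (-4*V)*t + V = -4*V*t + V = V - 4*V*t)
1/(z(2) + Q(0 - 1*15, 14)) = 1/((26 + 2*2**2) + (0 - 1*15)*(1 - 4*14)) = 1/((26 + 2*4) + (0 - 15)*(1 - 56)) = 1/((26 + 8) - 15*(-55)) = 1/(34 + 825) = 1/859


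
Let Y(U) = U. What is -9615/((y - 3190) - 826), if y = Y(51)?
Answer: 1923/793 ≈ 2.4250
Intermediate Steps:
y = 51
-9615/((y - 3190) - 826) = -9615/((51 - 3190) - 826) = -9615/(-3139 - 826) = -9615/(-3965) = -9615*(-1/3965) = 1923/793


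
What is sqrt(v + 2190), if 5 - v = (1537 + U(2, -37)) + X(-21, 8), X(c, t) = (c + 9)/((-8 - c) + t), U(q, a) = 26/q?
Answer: sqrt(31633)/7 ≈ 25.408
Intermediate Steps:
X(c, t) = (9 + c)/(-8 + t - c)
v = -10811/7 (v = 5 - ((1537 + 26/2) + (9 - 21)/(-8 + 8 - 1*(-21))) = 5 - ((1537 + 26*(1/2)) - 12/(-8 + 8 + 21)) = 5 - ((1537 + 13) - 12/21) = 5 - (1550 + (1/21)*(-12)) = 5 - (1550 - 4/7) = 5 - 1*10846/7 = 5 - 10846/7 = -10811/7 ≈ -1544.4)
sqrt(v + 2190) = sqrt(-10811/7 + 2190) = sqrt(4519/7) = sqrt(31633)/7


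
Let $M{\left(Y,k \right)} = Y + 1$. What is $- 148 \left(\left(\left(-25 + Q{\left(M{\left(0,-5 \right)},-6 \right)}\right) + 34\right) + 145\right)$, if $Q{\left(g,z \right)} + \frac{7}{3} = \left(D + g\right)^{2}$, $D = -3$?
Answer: $- \frac{69116}{3} \approx -23039.0$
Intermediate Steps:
$M{\left(Y,k \right)} = 1 + Y$
$Q{\left(g,z \right)} = - \frac{7}{3} + \left(-3 + g\right)^{2}$
$- 148 \left(\left(\left(-25 + Q{\left(M{\left(0,-5 \right)},-6 \right)}\right) + 34\right) + 145\right) = - 148 \left(\left(\left(-25 - \left(\frac{7}{3} - \left(-3 + \left(1 + 0\right)\right)^{2}\right)\right) + 34\right) + 145\right) = - 148 \left(\left(\left(-25 - \left(\frac{7}{3} - \left(-3 + 1\right)^{2}\right)\right) + 34\right) + 145\right) = - 148 \left(\left(\left(-25 - \left(\frac{7}{3} - \left(-2\right)^{2}\right)\right) + 34\right) + 145\right) = - 148 \left(\left(\left(-25 + \left(- \frac{7}{3} + 4\right)\right) + 34\right) + 145\right) = - 148 \left(\left(\left(-25 + \frac{5}{3}\right) + 34\right) + 145\right) = - 148 \left(\left(- \frac{70}{3} + 34\right) + 145\right) = - 148 \left(\frac{32}{3} + 145\right) = \left(-148\right) \frac{467}{3} = - \frac{69116}{3}$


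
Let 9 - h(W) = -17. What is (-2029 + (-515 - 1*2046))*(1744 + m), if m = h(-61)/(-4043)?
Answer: -2489533380/311 ≈ -8.0049e+6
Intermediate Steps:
h(W) = 26 (h(W) = 9 - 1*(-17) = 9 + 17 = 26)
m = -2/311 (m = 26/(-4043) = 26*(-1/4043) = -2/311 ≈ -0.0064309)
(-2029 + (-515 - 1*2046))*(1744 + m) = (-2029 + (-515 - 1*2046))*(1744 - 2/311) = (-2029 + (-515 - 2046))*(542382/311) = (-2029 - 2561)*(542382/311) = -4590*542382/311 = -2489533380/311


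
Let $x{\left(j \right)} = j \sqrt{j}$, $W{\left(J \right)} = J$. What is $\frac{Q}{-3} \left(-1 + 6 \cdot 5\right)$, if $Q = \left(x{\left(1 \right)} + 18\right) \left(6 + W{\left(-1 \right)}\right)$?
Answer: $- \frac{2755}{3} \approx -918.33$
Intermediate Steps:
$x{\left(j \right)} = j^{\frac{3}{2}}$
$Q = 95$ ($Q = \left(1^{\frac{3}{2}} + 18\right) \left(6 - 1\right) = \left(1 + 18\right) 5 = 19 \cdot 5 = 95$)
$\frac{Q}{-3} \left(-1 + 6 \cdot 5\right) = \frac{1}{-3} \cdot 95 \left(-1 + 6 \cdot 5\right) = \left(- \frac{1}{3}\right) 95 \left(-1 + 30\right) = \left(- \frac{95}{3}\right) 29 = - \frac{2755}{3}$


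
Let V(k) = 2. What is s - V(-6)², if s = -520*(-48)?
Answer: 24956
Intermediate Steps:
s = 24960
s - V(-6)² = 24960 - 1*2² = 24960 - 1*4 = 24960 - 4 = 24956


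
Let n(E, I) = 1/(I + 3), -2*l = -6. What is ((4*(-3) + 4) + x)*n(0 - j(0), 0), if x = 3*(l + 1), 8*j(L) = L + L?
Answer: 4/3 ≈ 1.3333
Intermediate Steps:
l = 3 (l = -½*(-6) = 3)
j(L) = L/4 (j(L) = (L + L)/8 = (2*L)/8 = L/4)
n(E, I) = 1/(3 + I)
x = 12 (x = 3*(3 + 1) = 3*4 = 12)
((4*(-3) + 4) + x)*n(0 - j(0), 0) = ((4*(-3) + 4) + 12)/(3 + 0) = ((-12 + 4) + 12)/3 = (-8 + 12)*(⅓) = 4*(⅓) = 4/3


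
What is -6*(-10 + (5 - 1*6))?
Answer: 66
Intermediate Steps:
-6*(-10 + (5 - 1*6)) = -6*(-10 + (5 - 6)) = -6*(-10 - 1) = -6*(-11) = 66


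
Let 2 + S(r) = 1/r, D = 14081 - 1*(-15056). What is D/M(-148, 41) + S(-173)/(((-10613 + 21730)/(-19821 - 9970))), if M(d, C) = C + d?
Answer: -54931362978/205786787 ≈ -266.93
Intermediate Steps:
D = 29137 (D = 14081 + 15056 = 29137)
S(r) = -2 + 1/r
D/M(-148, 41) + S(-173)/(((-10613 + 21730)/(-19821 - 9970))) = 29137/(41 - 148) + (-2 + 1/(-173))/(((-10613 + 21730)/(-19821 - 9970))) = 29137/(-107) + (-2 - 1/173)/((11117/(-29791))) = 29137*(-1/107) - 347/(173*(11117*(-1/29791))) = -29137/107 - 347/(173*(-11117/29791)) = -29137/107 - 347/173*(-29791/11117) = -29137/107 + 10337477/1923241 = -54931362978/205786787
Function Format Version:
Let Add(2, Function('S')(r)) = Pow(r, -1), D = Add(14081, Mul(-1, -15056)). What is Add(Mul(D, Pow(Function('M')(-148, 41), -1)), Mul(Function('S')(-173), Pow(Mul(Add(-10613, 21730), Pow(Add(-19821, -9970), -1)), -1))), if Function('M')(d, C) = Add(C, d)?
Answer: Rational(-54931362978, 205786787) ≈ -266.93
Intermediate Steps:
D = 29137 (D = Add(14081, 15056) = 29137)
Function('S')(r) = Add(-2, Pow(r, -1))
Add(Mul(D, Pow(Function('M')(-148, 41), -1)), Mul(Function('S')(-173), Pow(Mul(Add(-10613, 21730), Pow(Add(-19821, -9970), -1)), -1))) = Add(Mul(29137, Pow(Add(41, -148), -1)), Mul(Add(-2, Pow(-173, -1)), Pow(Mul(Add(-10613, 21730), Pow(Add(-19821, -9970), -1)), -1))) = Add(Mul(29137, Pow(-107, -1)), Mul(Add(-2, Rational(-1, 173)), Pow(Mul(11117, Pow(-29791, -1)), -1))) = Add(Mul(29137, Rational(-1, 107)), Mul(Rational(-347, 173), Pow(Mul(11117, Rational(-1, 29791)), -1))) = Add(Rational(-29137, 107), Mul(Rational(-347, 173), Pow(Rational(-11117, 29791), -1))) = Add(Rational(-29137, 107), Mul(Rational(-347, 173), Rational(-29791, 11117))) = Add(Rational(-29137, 107), Rational(10337477, 1923241)) = Rational(-54931362978, 205786787)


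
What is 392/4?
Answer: 98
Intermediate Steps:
392/4 = 392*(1/4) = 98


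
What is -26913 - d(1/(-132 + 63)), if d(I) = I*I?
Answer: -128132794/4761 ≈ -26913.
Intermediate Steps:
d(I) = I²
-26913 - d(1/(-132 + 63)) = -26913 - (1/(-132 + 63))² = -26913 - (1/(-69))² = -26913 - (-1/69)² = -26913 - 1*1/4761 = -26913 - 1/4761 = -128132794/4761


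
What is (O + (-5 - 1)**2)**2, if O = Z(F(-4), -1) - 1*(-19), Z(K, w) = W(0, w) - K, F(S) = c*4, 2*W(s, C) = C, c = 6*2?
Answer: 169/4 ≈ 42.250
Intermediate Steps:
c = 12
W(s, C) = C/2
F(S) = 48 (F(S) = 12*4 = 48)
Z(K, w) = w/2 - K
O = -59/2 (O = ((1/2)*(-1) - 1*48) - 1*(-19) = (-1/2 - 48) + 19 = -97/2 + 19 = -59/2 ≈ -29.500)
(O + (-5 - 1)**2)**2 = (-59/2 + (-5 - 1)**2)**2 = (-59/2 + (-6)**2)**2 = (-59/2 + 36)**2 = (13/2)**2 = 169/4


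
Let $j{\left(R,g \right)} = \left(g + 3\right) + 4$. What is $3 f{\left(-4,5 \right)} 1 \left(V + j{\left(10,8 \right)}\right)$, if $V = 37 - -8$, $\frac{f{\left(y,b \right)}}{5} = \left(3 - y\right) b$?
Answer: $31500$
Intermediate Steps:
$f{\left(y,b \right)} = 5 b \left(3 - y\right)$ ($f{\left(y,b \right)} = 5 \left(3 - y\right) b = 5 b \left(3 - y\right)$)
$j{\left(R,g \right)} = 7 + g$ ($j{\left(R,g \right)} = \left(3 + g\right) + 4 = 7 + g$)
$V = 45$ ($V = 37 + 8 = 45$)
$3 f{\left(-4,5 \right)} 1 \left(V + j{\left(10,8 \right)}\right) = 3 \cdot 5 \cdot 5 \left(3 - -4\right) 1 \left(45 + \left(7 + 8\right)\right) = 3 \cdot 5 \cdot 5 \left(3 + 4\right) 1 \left(45 + 15\right) = 3 \cdot 5 \cdot 5 \cdot 7 \cdot 1 \cdot 60 = 3 \cdot 175 \cdot 1 \cdot 60 = 525 \cdot 1 \cdot 60 = 525 \cdot 60 = 31500$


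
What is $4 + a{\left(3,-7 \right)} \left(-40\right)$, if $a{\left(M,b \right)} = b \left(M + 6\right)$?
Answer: $2524$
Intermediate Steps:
$a{\left(M,b \right)} = b \left(6 + M\right)$
$4 + a{\left(3,-7 \right)} \left(-40\right) = 4 + - 7 \left(6 + 3\right) \left(-40\right) = 4 + \left(-7\right) 9 \left(-40\right) = 4 - -2520 = 4 + 2520 = 2524$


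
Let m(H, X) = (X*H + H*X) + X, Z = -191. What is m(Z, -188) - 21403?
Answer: 50225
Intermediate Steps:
m(H, X) = X + 2*H*X (m(H, X) = (H*X + H*X) + X = 2*H*X + X = X + 2*H*X)
m(Z, -188) - 21403 = -188*(1 + 2*(-191)) - 21403 = -188*(1 - 382) - 21403 = -188*(-381) - 21403 = 71628 - 21403 = 50225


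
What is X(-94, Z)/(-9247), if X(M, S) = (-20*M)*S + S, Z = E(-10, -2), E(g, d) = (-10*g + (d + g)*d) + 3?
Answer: -238887/9247 ≈ -25.834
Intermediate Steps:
E(g, d) = 3 - 10*g + d*(d + g) (E(g, d) = (-10*g + d*(d + g)) + 3 = 3 - 10*g + d*(d + g))
Z = 127 (Z = 3 + (-2)² - 10*(-10) - 2*(-10) = 3 + 4 + 100 + 20 = 127)
X(M, S) = S - 20*M*S (X(M, S) = -20*M*S + S = S - 20*M*S)
X(-94, Z)/(-9247) = (127*(1 - 20*(-94)))/(-9247) = (127*(1 + 1880))*(-1/9247) = (127*1881)*(-1/9247) = 238887*(-1/9247) = -238887/9247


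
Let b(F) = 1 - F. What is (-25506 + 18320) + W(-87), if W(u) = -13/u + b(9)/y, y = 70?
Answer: -21881263/3045 ≈ -7186.0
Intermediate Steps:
W(u) = -4/35 - 13/u (W(u) = -13/u + (1 - 1*9)/70 = -13/u + (1 - 9)*(1/70) = -13/u - 8*1/70 = -13/u - 4/35 = -4/35 - 13/u)
(-25506 + 18320) + W(-87) = (-25506 + 18320) + (-4/35 - 13/(-87)) = -7186 + (-4/35 - 13*(-1/87)) = -7186 + (-4/35 + 13/87) = -7186 + 107/3045 = -21881263/3045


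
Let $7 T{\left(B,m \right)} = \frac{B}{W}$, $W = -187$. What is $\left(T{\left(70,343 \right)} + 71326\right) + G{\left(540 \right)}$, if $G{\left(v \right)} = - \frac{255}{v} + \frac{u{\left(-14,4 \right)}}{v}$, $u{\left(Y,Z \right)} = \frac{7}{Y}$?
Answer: $\frac{14404892603}{201960} \approx 71326.0$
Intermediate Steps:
$T{\left(B,m \right)} = - \frac{B}{1309}$ ($T{\left(B,m \right)} = \frac{B \frac{1}{-187}}{7} = \frac{B \left(- \frac{1}{187}\right)}{7} = \frac{\left(- \frac{1}{187}\right) B}{7} = - \frac{B}{1309}$)
$G{\left(v \right)} = - \frac{511}{2 v}$ ($G{\left(v \right)} = - \frac{255}{v} + \frac{7 \frac{1}{-14}}{v} = - \frac{255}{v} + \frac{7 \left(- \frac{1}{14}\right)}{v} = - \frac{255}{v} - \frac{1}{2 v} = - \frac{511}{2 v}$)
$\left(T{\left(70,343 \right)} + 71326\right) + G{\left(540 \right)} = \left(\left(- \frac{1}{1309}\right) 70 + 71326\right) - \frac{511}{2 \cdot 540} = \left(- \frac{10}{187} + 71326\right) - \frac{511}{1080} = \frac{13337952}{187} - \frac{511}{1080} = \frac{14404892603}{201960}$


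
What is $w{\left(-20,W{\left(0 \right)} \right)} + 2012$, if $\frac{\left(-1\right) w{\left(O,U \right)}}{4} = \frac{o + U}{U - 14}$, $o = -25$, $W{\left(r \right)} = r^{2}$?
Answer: $\frac{14034}{7} \approx 2004.9$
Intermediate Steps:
$w{\left(O,U \right)} = - \frac{4 \left(-25 + U\right)}{-14 + U}$ ($w{\left(O,U \right)} = - 4 \frac{-25 + U}{U - 14} = - 4 \frac{-25 + U}{-14 + U} = - \frac{4 \left(-25 + U\right)}{-14 + U}$)
$w{\left(-20,W{\left(0 \right)} \right)} + 2012 = \frac{4 \left(25 - 0^{2}\right)}{-14 + 0^{2}} + 2012 = \frac{4 \left(25 - 0\right)}{-14 + 0} + 2012 = \frac{4 \left(25 + 0\right)}{-14} + 2012 = 4 \left(- \frac{1}{14}\right) 25 + 2012 = - \frac{50}{7} + 2012 = \frac{14034}{7}$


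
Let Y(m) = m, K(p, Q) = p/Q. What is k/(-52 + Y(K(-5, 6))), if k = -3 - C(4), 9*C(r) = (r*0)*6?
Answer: 18/317 ≈ 0.056782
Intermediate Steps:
C(r) = 0 (C(r) = ((r*0)*6)/9 = (0*6)/9 = (⅑)*0 = 0)
k = -3 (k = -3 - 1*0 = -3 + 0 = -3)
k/(-52 + Y(K(-5, 6))) = -3/(-52 - 5/6) = -3/(-52 - 5*⅙) = -3/(-52 - ⅚) = -3/(-317/6) = -6/317*(-3) = 18/317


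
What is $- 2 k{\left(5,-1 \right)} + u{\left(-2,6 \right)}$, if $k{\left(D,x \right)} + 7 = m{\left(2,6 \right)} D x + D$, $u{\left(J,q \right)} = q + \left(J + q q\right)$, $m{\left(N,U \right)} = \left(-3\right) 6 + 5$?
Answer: $-86$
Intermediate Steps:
$m{\left(N,U \right)} = -13$ ($m{\left(N,U \right)} = -18 + 5 = -13$)
$u{\left(J,q \right)} = J + q + q^{2}$ ($u{\left(J,q \right)} = q + \left(J + q^{2}\right) = J + q + q^{2}$)
$k{\left(D,x \right)} = -7 + D - 13 D x$ ($k{\left(D,x \right)} = -7 + \left(- 13 D x + D\right) = -7 - \left(- D + 13 D x\right) = -7 + D - 13 D x$)
$- 2 k{\left(5,-1 \right)} + u{\left(-2,6 \right)} = - 2 \left(-7 + 5 - 65 \left(-1\right)\right) + \left(-2 + 6 + 6^{2}\right) = - 2 \left(-7 + 5 + 65\right) + \left(-2 + 6 + 36\right) = \left(-2\right) 63 + 40 = -126 + 40 = -86$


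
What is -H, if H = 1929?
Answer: -1929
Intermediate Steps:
-H = -1*1929 = -1929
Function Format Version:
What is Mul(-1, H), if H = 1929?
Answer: -1929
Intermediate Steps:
Mul(-1, H) = Mul(-1, 1929) = -1929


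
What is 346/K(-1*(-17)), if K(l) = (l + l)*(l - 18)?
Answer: -173/17 ≈ -10.176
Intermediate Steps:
K(l) = 2*l*(-18 + l) (K(l) = (2*l)*(-18 + l) = 2*l*(-18 + l))
346/K(-1*(-17)) = 346/((2*(-1*(-17))*(-18 - 1*(-17)))) = 346/((2*17*(-18 + 17))) = 346/((2*17*(-1))) = 346/(-34) = 346*(-1/34) = -173/17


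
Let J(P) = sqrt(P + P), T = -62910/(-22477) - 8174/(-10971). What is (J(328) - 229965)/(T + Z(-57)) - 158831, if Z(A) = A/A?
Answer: -46935925598036/224101555 + 986380668*sqrt(41)/1120507775 ≈ -2.0943e+5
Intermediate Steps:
Z(A) = 1
T = 873912608/246595167 (T = -62910*(-1/22477) - 8174*(-1/10971) = 62910/22477 + 8174/10971 = 873912608/246595167 ≈ 3.5439)
J(P) = sqrt(2)*sqrt(P) (J(P) = sqrt(2*P) = sqrt(2)*sqrt(P))
(J(328) - 229965)/(T + Z(-57)) - 158831 = (sqrt(2)*sqrt(328) - 229965)/(873912608/246595167 + 1) - 158831 = (sqrt(2)*(2*sqrt(82)) - 229965)/(1120507775/246595167) - 158831 = (4*sqrt(41) - 229965)*(246595167/1120507775) - 158831 = (-229965 + 4*sqrt(41))*(246595167/1120507775) - 158831 = (-11341651515831/224101555 + 986380668*sqrt(41)/1120507775) - 158831 = -46935925598036/224101555 + 986380668*sqrt(41)/1120507775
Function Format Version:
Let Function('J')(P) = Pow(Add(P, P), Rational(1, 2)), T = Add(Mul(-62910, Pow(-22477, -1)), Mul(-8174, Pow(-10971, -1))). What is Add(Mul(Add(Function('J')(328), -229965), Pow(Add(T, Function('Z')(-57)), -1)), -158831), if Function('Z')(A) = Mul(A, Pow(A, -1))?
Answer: Add(Rational(-46935925598036, 224101555), Mul(Rational(986380668, 1120507775), Pow(41, Rational(1, 2)))) ≈ -2.0943e+5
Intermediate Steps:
Function('Z')(A) = 1
T = Rational(873912608, 246595167) (T = Add(Mul(-62910, Rational(-1, 22477)), Mul(-8174, Rational(-1, 10971))) = Add(Rational(62910, 22477), Rational(8174, 10971)) = Rational(873912608, 246595167) ≈ 3.5439)
Function('J')(P) = Mul(Pow(2, Rational(1, 2)), Pow(P, Rational(1, 2))) (Function('J')(P) = Pow(Mul(2, P), Rational(1, 2)) = Mul(Pow(2, Rational(1, 2)), Pow(P, Rational(1, 2))))
Add(Mul(Add(Function('J')(328), -229965), Pow(Add(T, Function('Z')(-57)), -1)), -158831) = Add(Mul(Add(Mul(Pow(2, Rational(1, 2)), Pow(328, Rational(1, 2))), -229965), Pow(Add(Rational(873912608, 246595167), 1), -1)), -158831) = Add(Mul(Add(Mul(Pow(2, Rational(1, 2)), Mul(2, Pow(82, Rational(1, 2)))), -229965), Pow(Rational(1120507775, 246595167), -1)), -158831) = Add(Mul(Add(Mul(4, Pow(41, Rational(1, 2))), -229965), Rational(246595167, 1120507775)), -158831) = Add(Mul(Add(-229965, Mul(4, Pow(41, Rational(1, 2)))), Rational(246595167, 1120507775)), -158831) = Add(Add(Rational(-11341651515831, 224101555), Mul(Rational(986380668, 1120507775), Pow(41, Rational(1, 2)))), -158831) = Add(Rational(-46935925598036, 224101555), Mul(Rational(986380668, 1120507775), Pow(41, Rational(1, 2))))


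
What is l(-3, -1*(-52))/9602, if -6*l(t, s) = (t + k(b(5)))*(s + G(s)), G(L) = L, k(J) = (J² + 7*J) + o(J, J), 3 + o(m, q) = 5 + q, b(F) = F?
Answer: -1664/14403 ≈ -0.11553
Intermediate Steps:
o(m, q) = 2 + q (o(m, q) = -3 + (5 + q) = 2 + q)
k(J) = 2 + J² + 8*J (k(J) = (J² + 7*J) + (2 + J) = 2 + J² + 8*J)
l(t, s) = -s*(67 + t)/3 (l(t, s) = -(t + (2 + 5² + 8*5))*(s + s)/6 = -(t + (2 + 25 + 40))*2*s/6 = -(t + 67)*2*s/6 = -(67 + t)*2*s/6 = -s*(67 + t)/3)
l(-3, -1*(-52))/9602 = ((-1*(-52))*(-67 - 1*(-3))/3)/9602 = ((⅓)*52*(-67 + 3))*(1/9602) = ((⅓)*52*(-64))*(1/9602) = -3328/3*1/9602 = -1664/14403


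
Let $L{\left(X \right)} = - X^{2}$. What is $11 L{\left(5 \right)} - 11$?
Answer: $-286$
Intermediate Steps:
$11 L{\left(5 \right)} - 11 = 11 \left(- 5^{2}\right) - 11 = 11 \left(\left(-1\right) 25\right) - 11 = 11 \left(-25\right) - 11 = -275 - 11 = -286$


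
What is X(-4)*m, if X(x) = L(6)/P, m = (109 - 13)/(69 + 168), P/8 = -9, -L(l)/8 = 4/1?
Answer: 128/711 ≈ 0.18003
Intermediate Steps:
L(l) = -32 (L(l) = -32/1 = -32)
P = -72 (P = 8*(-9) = -72)
m = 32/79 (m = 96/237 = 96*(1/237) = 32/79 ≈ 0.40506)
X(x) = 4/9 (X(x) = -32/(-72) = -32*(-1/72) = 4/9)
X(-4)*m = (4/9)*(32/79) = 128/711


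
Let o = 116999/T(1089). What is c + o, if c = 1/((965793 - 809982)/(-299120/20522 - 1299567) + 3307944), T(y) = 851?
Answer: 5160995935799717787800/37538846756881125147 ≈ 137.48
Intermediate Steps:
c = 13335006547/44111453298332697 (c = 1/(155811/(-299120*1/20522 - 1299567) + 3307944) = 1/(155811/(-149560/10261 - 1299567) + 3307944) = 1/(155811/(-13335006547/10261) + 3307944) = 1/(155811*(-10261/13335006547) + 3307944) = 1/(-1598776671/13335006547 + 3307944) = 1/(44111453298332697/13335006547) = 13335006547/44111453298332697 ≈ 3.0230e-7)
o = 116999/851 ≈ 137.48
c + o = 13335006547/44111453298332697 + 116999/851 = 5160995935799717787800/37538846756881125147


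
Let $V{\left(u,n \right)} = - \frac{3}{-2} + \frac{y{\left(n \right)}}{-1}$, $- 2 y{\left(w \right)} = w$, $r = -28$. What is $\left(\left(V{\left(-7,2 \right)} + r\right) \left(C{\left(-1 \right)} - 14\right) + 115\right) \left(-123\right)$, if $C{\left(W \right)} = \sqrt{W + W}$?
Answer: $-58056 + \frac{6273 i \sqrt{2}}{2} \approx -58056.0 + 4435.7 i$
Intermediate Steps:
$y{\left(w \right)} = - \frac{w}{2}$
$C{\left(W \right)} = \sqrt{2} \sqrt{W}$ ($C{\left(W \right)} = \sqrt{2 W} = \sqrt{2} \sqrt{W}$)
$V{\left(u,n \right)} = \frac{3}{2} + \frac{n}{2}$ ($V{\left(u,n \right)} = - \frac{3}{-2} + \frac{\left(- \frac{1}{2}\right) n}{-1} = \left(-3\right) \left(- \frac{1}{2}\right) + - \frac{n}{2} \left(-1\right) = \frac{3}{2} + \frac{n}{2}$)
$\left(\left(V{\left(-7,2 \right)} + r\right) \left(C{\left(-1 \right)} - 14\right) + 115\right) \left(-123\right) = \left(\left(\left(\frac{3}{2} + \frac{1}{2} \cdot 2\right) - 28\right) \left(\sqrt{2} \sqrt{-1} - 14\right) + 115\right) \left(-123\right) = \left(\left(\left(\frac{3}{2} + 1\right) - 28\right) \left(\sqrt{2} i - 14\right) + 115\right) \left(-123\right) = \left(\left(\frac{5}{2} - 28\right) \left(i \sqrt{2} - 14\right) + 115\right) \left(-123\right) = \left(- \frac{51 \left(-14 + i \sqrt{2}\right)}{2} + 115\right) \left(-123\right) = \left(\left(357 - \frac{51 i \sqrt{2}}{2}\right) + 115\right) \left(-123\right) = \left(472 - \frac{51 i \sqrt{2}}{2}\right) \left(-123\right) = -58056 + \frac{6273 i \sqrt{2}}{2}$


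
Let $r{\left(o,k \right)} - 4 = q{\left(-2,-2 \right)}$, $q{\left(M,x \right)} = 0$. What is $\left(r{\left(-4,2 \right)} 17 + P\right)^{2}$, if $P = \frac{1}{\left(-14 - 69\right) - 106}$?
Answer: $\frac{165148201}{35721} \approx 4623.3$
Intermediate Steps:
$r{\left(o,k \right)} = 4$ ($r{\left(o,k \right)} = 4 + 0 = 4$)
$P = - \frac{1}{189}$ ($P = \frac{1}{-83 - 106} = \frac{1}{-189} = - \frac{1}{189} \approx -0.005291$)
$\left(r{\left(-4,2 \right)} 17 + P\right)^{2} = \left(4 \cdot 17 - \frac{1}{189}\right)^{2} = \left(68 - \frac{1}{189}\right)^{2} = \left(\frac{12851}{189}\right)^{2} = \frac{165148201}{35721}$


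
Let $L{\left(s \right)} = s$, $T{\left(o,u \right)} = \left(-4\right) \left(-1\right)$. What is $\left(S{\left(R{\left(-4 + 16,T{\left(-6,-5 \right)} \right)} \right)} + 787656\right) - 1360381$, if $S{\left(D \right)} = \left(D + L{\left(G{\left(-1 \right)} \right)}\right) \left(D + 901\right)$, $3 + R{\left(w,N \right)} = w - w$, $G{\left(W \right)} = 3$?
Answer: $-572725$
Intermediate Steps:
$T{\left(o,u \right)} = 4$
$R{\left(w,N \right)} = -3$ ($R{\left(w,N \right)} = -3 + \left(w - w\right) = -3 + 0 = -3$)
$S{\left(D \right)} = \left(3 + D\right) \left(901 + D\right)$ ($S{\left(D \right)} = \left(D + 3\right) \left(D + 901\right) = \left(3 + D\right) \left(901 + D\right)$)
$\left(S{\left(R{\left(-4 + 16,T{\left(-6,-5 \right)} \right)} \right)} + 787656\right) - 1360381 = \left(\left(2703 + \left(-3\right)^{2} + 904 \left(-3\right)\right) + 787656\right) - 1360381 = \left(\left(2703 + 9 - 2712\right) + 787656\right) - 1360381 = \left(0 + 787656\right) - 1360381 = 787656 - 1360381 = -572725$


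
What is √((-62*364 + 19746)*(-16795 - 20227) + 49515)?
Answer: √104525599 ≈ 10224.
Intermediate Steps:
√((-62*364 + 19746)*(-16795 - 20227) + 49515) = √((-22568 + 19746)*(-37022) + 49515) = √(-2822*(-37022) + 49515) = √(104476084 + 49515) = √104525599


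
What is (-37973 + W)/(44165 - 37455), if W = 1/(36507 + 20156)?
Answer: -1075832049/190104365 ≈ -5.6592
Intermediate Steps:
W = 1/56663 ≈ 1.7648e-5
(-37973 + W)/(44165 - 37455) = (-37973 + 1/56663)/(44165 - 37455) = -2151664098/56663/6710 = -2151664098/56663*1/6710 = -1075832049/190104365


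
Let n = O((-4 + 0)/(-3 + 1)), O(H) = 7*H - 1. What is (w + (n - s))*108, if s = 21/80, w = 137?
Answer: 323433/20 ≈ 16172.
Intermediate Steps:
O(H) = -1 + 7*H
n = 13 (n = -1 + 7*((-4 + 0)/(-3 + 1)) = -1 + 7*(-4/(-2)) = -1 + 7*(-4*(-1/2)) = -1 + 7*2 = -1 + 14 = 13)
s = 21/80 (s = 21*(1/80) = 21/80 ≈ 0.26250)
(w + (n - s))*108 = (137 + (13 - 1*21/80))*108 = (137 + (13 - 21/80))*108 = (137 + 1019/80)*108 = (11979/80)*108 = 323433/20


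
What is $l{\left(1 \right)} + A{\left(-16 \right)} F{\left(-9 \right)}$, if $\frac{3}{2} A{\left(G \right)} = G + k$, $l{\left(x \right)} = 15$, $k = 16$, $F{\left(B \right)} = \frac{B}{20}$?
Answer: $15$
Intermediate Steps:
$F{\left(B \right)} = \frac{B}{20}$ ($F{\left(B \right)} = B \frac{1}{20} = \frac{B}{20}$)
$A{\left(G \right)} = \frac{32}{3} + \frac{2 G}{3}$ ($A{\left(G \right)} = \frac{2 \left(G + 16\right)}{3} = \frac{2 \left(16 + G\right)}{3} = \frac{32}{3} + \frac{2 G}{3}$)
$l{\left(1 \right)} + A{\left(-16 \right)} F{\left(-9 \right)} = 15 + \left(\frac{32}{3} + \frac{2}{3} \left(-16\right)\right) \frac{1}{20} \left(-9\right) = 15 + \left(\frac{32}{3} - \frac{32}{3}\right) \left(- \frac{9}{20}\right) = 15 + 0 \left(- \frac{9}{20}\right) = 15 + 0 = 15$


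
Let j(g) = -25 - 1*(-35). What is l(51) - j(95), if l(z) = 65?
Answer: 55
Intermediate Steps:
j(g) = 10 (j(g) = -25 + 35 = 10)
l(51) - j(95) = 65 - 1*10 = 65 - 10 = 55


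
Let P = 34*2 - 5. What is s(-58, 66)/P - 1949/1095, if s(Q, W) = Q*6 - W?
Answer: -64013/7665 ≈ -8.3513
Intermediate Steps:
s(Q, W) = -W + 6*Q (s(Q, W) = 6*Q - W = -W + 6*Q)
P = 63 (P = 68 - 5 = 63)
s(-58, 66)/P - 1949/1095 = (-1*66 + 6*(-58))/63 - 1949/1095 = (-66 - 348)*(1/63) - 1949*1/1095 = -414*1/63 - 1949/1095 = -46/7 - 1949/1095 = -64013/7665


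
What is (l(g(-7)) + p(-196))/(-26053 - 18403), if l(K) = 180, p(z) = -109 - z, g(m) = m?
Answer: -267/44456 ≈ -0.0060059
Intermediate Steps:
(l(g(-7)) + p(-196))/(-26053 - 18403) = (180 + (-109 - 1*(-196)))/(-26053 - 18403) = (180 + (-109 + 196))/(-44456) = (180 + 87)*(-1/44456) = 267*(-1/44456) = -267/44456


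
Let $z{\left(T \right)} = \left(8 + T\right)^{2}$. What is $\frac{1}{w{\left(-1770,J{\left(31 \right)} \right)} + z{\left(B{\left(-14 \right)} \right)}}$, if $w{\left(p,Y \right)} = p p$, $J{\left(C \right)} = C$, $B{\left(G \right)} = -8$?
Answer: $\frac{1}{3132900} \approx 3.1919 \cdot 10^{-7}$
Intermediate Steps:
$w{\left(p,Y \right)} = p^{2}$
$\frac{1}{w{\left(-1770,J{\left(31 \right)} \right)} + z{\left(B{\left(-14 \right)} \right)}} = \frac{1}{\left(-1770\right)^{2} + \left(8 - 8\right)^{2}} = \frac{1}{3132900 + 0^{2}} = \frac{1}{3132900 + 0} = \frac{1}{3132900}$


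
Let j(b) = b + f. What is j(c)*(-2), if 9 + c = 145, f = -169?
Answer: 66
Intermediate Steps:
c = 136 (c = -9 + 145 = 136)
j(b) = -169 + b (j(b) = b - 169 = -169 + b)
j(c)*(-2) = (-169 + 136)*(-2) = -33*(-2) = 66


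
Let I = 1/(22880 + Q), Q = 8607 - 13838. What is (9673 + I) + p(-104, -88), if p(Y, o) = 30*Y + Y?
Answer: 113818402/17649 ≈ 6449.0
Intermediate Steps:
Q = -5231
I = 1/17649 (I = 1/(22880 - 5231) = 1/17649 ≈ 5.6660e-5)
p(Y, o) = 31*Y
(9673 + I) + p(-104, -88) = (9673 + 1/17649) + 31*(-104) = 170718778/17649 - 3224 = 113818402/17649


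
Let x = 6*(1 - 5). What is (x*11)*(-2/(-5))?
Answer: -528/5 ≈ -105.60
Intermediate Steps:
x = -24 (x = 6*(-4) = -24)
(x*11)*(-2/(-5)) = (-24*11)*(-2/(-5)) = -(-528)*(-1)/5 = -264*⅖ = -528/5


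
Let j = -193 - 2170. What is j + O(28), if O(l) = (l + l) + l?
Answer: -2279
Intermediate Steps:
O(l) = 3*l (O(l) = 2*l + l = 3*l)
j = -2363
j + O(28) = -2363 + 3*28 = -2363 + 84 = -2279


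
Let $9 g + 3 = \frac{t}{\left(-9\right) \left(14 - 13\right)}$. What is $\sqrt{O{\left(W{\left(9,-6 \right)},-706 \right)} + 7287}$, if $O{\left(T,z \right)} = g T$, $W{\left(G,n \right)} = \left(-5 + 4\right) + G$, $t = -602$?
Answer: $\frac{\sqrt{594847}}{9} \approx 85.696$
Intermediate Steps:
$g = \frac{575}{81}$ ($g = - \frac{1}{3} + \frac{\left(-602\right) \frac{1}{\left(-9\right) \left(14 - 13\right)}}{9} = - \frac{1}{3} + \frac{\left(-602\right) \frac{1}{\left(-9\right) 1}}{9} = - \frac{1}{3} + \frac{\left(-602\right) \frac{1}{-9}}{9} = - \frac{1}{3} + \frac{\left(-602\right) \left(- \frac{1}{9}\right)}{9} = - \frac{1}{3} + \frac{1}{9} \cdot \frac{602}{9} = - \frac{1}{3} + \frac{602}{81} = \frac{575}{81} \approx 7.0988$)
$W{\left(G,n \right)} = -1 + G$
$O{\left(T,z \right)} = \frac{575 T}{81}$
$\sqrt{O{\left(W{\left(9,-6 \right)},-706 \right)} + 7287} = \sqrt{\frac{575 \left(-1 + 9\right)}{81} + 7287} = \sqrt{\frac{575}{81} \cdot 8 + 7287} = \sqrt{\frac{4600}{81} + 7287} = \sqrt{\frac{594847}{81}} = \frac{\sqrt{594847}}{9}$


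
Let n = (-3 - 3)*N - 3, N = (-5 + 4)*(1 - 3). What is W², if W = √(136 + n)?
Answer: 121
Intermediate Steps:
N = 2 (N = -1*(-2) = 2)
n = -15 (n = (-3 - 3)*2 - 3 = -6*2 - 3 = -12 - 3 = -15)
W = 11 (W = √(136 - 15) = √121 = 11)
W² = 11² = 121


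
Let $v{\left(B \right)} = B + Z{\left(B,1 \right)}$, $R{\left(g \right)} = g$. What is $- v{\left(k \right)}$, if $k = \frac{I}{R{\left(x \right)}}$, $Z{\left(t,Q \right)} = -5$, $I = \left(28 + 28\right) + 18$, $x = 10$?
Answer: $- \frac{12}{5} \approx -2.4$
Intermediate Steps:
$I = 74$ ($I = 56 + 18 = 74$)
$k = \frac{37}{5}$ ($k = \frac{74}{10} = 74 \cdot \frac{1}{10} = \frac{37}{5} \approx 7.4$)
$v{\left(B \right)} = -5 + B$ ($v{\left(B \right)} = B - 5 = -5 + B$)
$- v{\left(k \right)} = - (-5 + \frac{37}{5}) = \left(-1\right) \frac{12}{5} = - \frac{12}{5}$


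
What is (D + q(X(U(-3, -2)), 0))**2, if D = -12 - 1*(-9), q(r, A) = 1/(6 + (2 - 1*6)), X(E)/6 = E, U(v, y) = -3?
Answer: 25/4 ≈ 6.2500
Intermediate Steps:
X(E) = 6*E
q(r, A) = 1/2 (q(r, A) = 1/(6 + (2 - 6)) = 1/(6 - 4) = 1/2)
D = -3 (D = -12 + 9 = -3)
(D + q(X(U(-3, -2)), 0))**2 = (-3 + 1/2)**2 = (-5/2)**2 = 25/4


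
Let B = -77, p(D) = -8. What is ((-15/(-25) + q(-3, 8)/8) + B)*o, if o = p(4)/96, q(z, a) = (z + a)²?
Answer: 977/160 ≈ 6.1062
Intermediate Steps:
q(z, a) = (a + z)²
o = -1/12 (o = -8/96 = -8*1/96 = -1/12 ≈ -0.083333)
((-15/(-25) + q(-3, 8)/8) + B)*o = ((-15/(-25) + (8 - 3)²/8) - 77)*(-1/12) = ((-15*(-1/25) + 5²*(⅛)) - 77)*(-1/12) = ((⅗ + 25*(⅛)) - 77)*(-1/12) = ((⅗ + 25/8) - 77)*(-1/12) = (149/40 - 77)*(-1/12) = -2931/40*(-1/12) = 977/160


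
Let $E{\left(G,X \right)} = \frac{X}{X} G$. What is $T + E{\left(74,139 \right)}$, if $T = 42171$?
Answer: $42245$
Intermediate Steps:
$E{\left(G,X \right)} = G$ ($E{\left(G,X \right)} = 1 G = G$)
$T + E{\left(74,139 \right)} = 42171 + 74 = 42245$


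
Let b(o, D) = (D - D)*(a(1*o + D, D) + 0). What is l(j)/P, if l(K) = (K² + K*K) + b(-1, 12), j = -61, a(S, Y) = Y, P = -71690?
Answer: -3721/35845 ≈ -0.10381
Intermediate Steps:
b(o, D) = 0 (b(o, D) = (D - D)*(D + 0) = 0*D = 0)
l(K) = 2*K² (l(K) = (K² + K*K) + 0 = (K² + K²) + 0 = 2*K² + 0 = 2*K²)
l(j)/P = (2*(-61)²)/(-71690) = (2*3721)*(-1/71690) = 7442*(-1/71690) = -3721/35845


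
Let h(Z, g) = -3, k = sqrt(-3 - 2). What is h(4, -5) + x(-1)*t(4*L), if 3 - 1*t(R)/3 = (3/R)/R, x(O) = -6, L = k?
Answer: -2307/40 ≈ -57.675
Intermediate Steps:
k = I*sqrt(5) (k = sqrt(-5) = I*sqrt(5) ≈ 2.2361*I)
L = I*sqrt(5) ≈ 2.2361*I
t(R) = 9 - 9/R**2 (t(R) = 9 - 3*3/R/R = 9 - 9/R**2)
h(4, -5) + x(-1)*t(4*L) = -3 - 6*(9 - 9/(4*(I*sqrt(5)))**2) = -3 - 6*(9 - 9/(4*I*sqrt(5))**2) = -3 - 6*(9 - 9*(-1/80)) = -3 - 6*(9 + 9/80) = -3 - 6*729/80 = -3 - 2187/40 = -2307/40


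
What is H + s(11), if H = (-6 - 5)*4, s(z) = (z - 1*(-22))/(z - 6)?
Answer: -187/5 ≈ -37.400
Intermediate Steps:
s(z) = (22 + z)/(-6 + z) (s(z) = (z + 22)/(-6 + z) = (22 + z)/(-6 + z))
H = -44 (H = -11*4 = -44)
H + s(11) = -44 + (22 + 11)/(-6 + 11) = -44 + 33/5 = -187/5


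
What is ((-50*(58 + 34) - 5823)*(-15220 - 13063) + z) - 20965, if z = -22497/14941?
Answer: 4404199545607/14941 ≈ 2.9477e+8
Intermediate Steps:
z = -22497/14941 (z = -22497*1/14941 = -22497/14941 ≈ -1.5057)
((-50*(58 + 34) - 5823)*(-15220 - 13063) + z) - 20965 = ((-50*(58 + 34) - 5823)*(-15220 - 13063) - 22497/14941) - 20965 = ((-50*92 - 5823)*(-28283) - 22497/14941) - 20965 = ((-4600 - 5823)*(-28283) - 22497/14941) - 20965 = (-10423*(-28283) - 22497/14941) - 20965 = (294793709 - 22497/14941) - 20965 = 4404512783672/14941 - 20965 = 4404199545607/14941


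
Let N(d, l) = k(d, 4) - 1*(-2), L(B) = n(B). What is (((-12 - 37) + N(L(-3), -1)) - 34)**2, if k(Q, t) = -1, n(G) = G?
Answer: 6724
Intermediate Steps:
L(B) = B
N(d, l) = 1 (N(d, l) = -1 - 1*(-2) = -1 + 2 = 1)
(((-12 - 37) + N(L(-3), -1)) - 34)**2 = (((-12 - 37) + 1) - 34)**2 = ((-49 + 1) - 34)**2 = (-48 - 34)**2 = (-82)**2 = 6724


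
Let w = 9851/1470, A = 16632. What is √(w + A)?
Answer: √733766730/210 ≈ 128.99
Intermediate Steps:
w = 9851/1470 (w = 9851*(1/1470) = 9851/1470 ≈ 6.7014)
√(w + A) = √(9851/1470 + 16632) = √(24458891/1470) = √733766730/210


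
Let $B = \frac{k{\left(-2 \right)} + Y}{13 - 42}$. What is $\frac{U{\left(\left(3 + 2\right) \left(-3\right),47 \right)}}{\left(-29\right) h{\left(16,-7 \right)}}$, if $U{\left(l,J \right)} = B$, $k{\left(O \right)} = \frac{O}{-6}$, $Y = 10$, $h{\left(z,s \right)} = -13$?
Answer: $- \frac{31}{32799} \approx -0.00094515$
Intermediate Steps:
$k{\left(O \right)} = - \frac{O}{6}$ ($k{\left(O \right)} = O \left(- \frac{1}{6}\right) = - \frac{O}{6}$)
$B = - \frac{31}{87}$ ($B = \frac{\left(- \frac{1}{6}\right) \left(-2\right) + 10}{13 - 42} = \frac{\frac{1}{3} + 10}{-29} = \frac{31}{3} \left(- \frac{1}{29}\right) = - \frac{31}{87} \approx -0.35632$)
$U{\left(l,J \right)} = - \frac{31}{87}$
$\frac{U{\left(\left(3 + 2\right) \left(-3\right),47 \right)}}{\left(-29\right) h{\left(16,-7 \right)}} = - \frac{31}{87 \left(\left(-29\right) \left(-13\right)\right)} = - \frac{31}{87 \cdot 377} = \left(- \frac{31}{87}\right) \frac{1}{377} = - \frac{31}{32799}$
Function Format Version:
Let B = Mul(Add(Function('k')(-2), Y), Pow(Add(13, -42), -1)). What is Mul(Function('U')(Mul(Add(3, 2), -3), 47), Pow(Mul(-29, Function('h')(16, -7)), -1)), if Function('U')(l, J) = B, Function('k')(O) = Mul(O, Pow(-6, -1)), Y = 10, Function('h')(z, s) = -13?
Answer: Rational(-31, 32799) ≈ -0.00094515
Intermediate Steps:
Function('k')(O) = Mul(Rational(-1, 6), O) (Function('k')(O) = Mul(O, Rational(-1, 6)) = Mul(Rational(-1, 6), O))
B = Rational(-31, 87) (B = Mul(Add(Mul(Rational(-1, 6), -2), 10), Pow(Add(13, -42), -1)) = Mul(Add(Rational(1, 3), 10), Pow(-29, -1)) = Mul(Rational(31, 3), Rational(-1, 29)) = Rational(-31, 87) ≈ -0.35632)
Function('U')(l, J) = Rational(-31, 87)
Mul(Function('U')(Mul(Add(3, 2), -3), 47), Pow(Mul(-29, Function('h')(16, -7)), -1)) = Mul(Rational(-31, 87), Pow(Mul(-29, -13), -1)) = Mul(Rational(-31, 87), Pow(377, -1)) = Mul(Rational(-31, 87), Rational(1, 377)) = Rational(-31, 32799)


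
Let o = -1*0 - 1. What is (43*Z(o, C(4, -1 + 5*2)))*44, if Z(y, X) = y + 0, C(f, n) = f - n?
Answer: -1892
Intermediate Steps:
o = -1 (o = 0 - 1 = -1)
Z(y, X) = y
(43*Z(o, C(4, -1 + 5*2)))*44 = (43*(-1))*44 = -43*44 = -1892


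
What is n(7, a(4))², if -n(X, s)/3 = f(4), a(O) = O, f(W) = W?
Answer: 144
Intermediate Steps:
n(X, s) = -12 (n(X, s) = -3*4 = -12)
n(7, a(4))² = (-12)² = 144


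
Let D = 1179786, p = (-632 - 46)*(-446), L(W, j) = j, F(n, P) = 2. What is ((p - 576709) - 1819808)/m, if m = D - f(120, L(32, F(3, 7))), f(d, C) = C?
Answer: -2094129/1179784 ≈ -1.7750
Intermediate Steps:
p = 302388 (p = -678*(-446) = 302388)
m = 1179784 (m = 1179786 - 1*2 = 1179786 - 2 = 1179784)
((p - 576709) - 1819808)/m = ((302388 - 576709) - 1819808)/1179784 = (-274321 - 1819808)*(1/1179784) = -2094129*1/1179784 = -2094129/1179784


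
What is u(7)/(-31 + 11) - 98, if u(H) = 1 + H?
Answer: -492/5 ≈ -98.400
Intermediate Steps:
u(7)/(-31 + 11) - 98 = (1 + 7)/(-31 + 11) - 98 = 8/(-20) - 98 = 8*(-1/20) - 98 = -2/5 - 98 = -492/5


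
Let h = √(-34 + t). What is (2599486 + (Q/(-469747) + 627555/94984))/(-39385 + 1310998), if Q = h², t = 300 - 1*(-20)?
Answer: 38661776135634163/18912466616424808 ≈ 2.0442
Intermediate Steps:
t = 320 (t = 300 + 20 = 320)
h = √286 (h = √(-34 + 320) = √286 ≈ 16.912)
Q = 286 (Q = (√286)² = 286)
(2599486 + (Q/(-469747) + 627555/94984))/(-39385 + 1310998) = (2599486 + (286/(-469747) + 627555/94984))/(-39385 + 1310998) = (2599486 + (286*(-1/469747) + 627555*(1/94984)))/1271613 = (2599486 + (-286/469747 + 627555/94984))*(1/1271613) = (2599486 + 294764913161/44618449048)*(1/1271613) = (115985328406902489/44618449048)*(1/1271613) = 38661776135634163/18912466616424808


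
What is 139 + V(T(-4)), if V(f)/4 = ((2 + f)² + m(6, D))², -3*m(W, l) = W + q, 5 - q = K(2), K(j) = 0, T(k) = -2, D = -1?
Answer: 1735/9 ≈ 192.78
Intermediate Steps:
q = 5 (q = 5 - 1*0 = 5 + 0 = 5)
m(W, l) = -5/3 - W/3 (m(W, l) = -(W + 5)/3 = -(5 + W)/3 = -5/3 - W/3)
V(f) = 4*(-11/3 + (2 + f)²)² (V(f) = 4*((2 + f)² + (-5/3 - ⅓*6))² = 4*((2 + f)² + (-5/3 - 2))² = 4*((2 + f)² - 11/3)² = 4*(-11/3 + (2 + f)²)²)
139 + V(T(-4)) = 139 + 4*(-11 + 3*(2 - 2)²)²/9 = 139 + 4*(-11 + 3*0²)²/9 = 139 + 4*(-11 + 3*0)²/9 = 139 + 4*(-11 + 0)²/9 = 139 + (4/9)*(-11)² = 139 + (4/9)*121 = 139 + 484/9 = 1735/9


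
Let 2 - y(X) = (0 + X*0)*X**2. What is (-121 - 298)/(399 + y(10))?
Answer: -419/401 ≈ -1.0449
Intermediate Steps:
y(X) = 2 (y(X) = 2 - (0 + X*0)*X**2 = 2 - (0 + 0)*X**2 = 2 - 0*X**2 = 2 - 1*0 = 2 + 0 = 2)
(-121 - 298)/(399 + y(10)) = (-121 - 298)/(399 + 2) = -419/401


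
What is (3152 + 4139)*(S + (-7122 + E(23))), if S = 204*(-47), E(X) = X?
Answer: -121664917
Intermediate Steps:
S = -9588
(3152 + 4139)*(S + (-7122 + E(23))) = (3152 + 4139)*(-9588 + (-7122 + 23)) = 7291*(-9588 - 7099) = 7291*(-16687) = -121664917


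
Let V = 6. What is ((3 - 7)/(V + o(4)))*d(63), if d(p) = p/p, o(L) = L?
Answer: -⅖ ≈ -0.40000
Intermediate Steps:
d(p) = 1
((3 - 7)/(V + o(4)))*d(63) = ((3 - 7)/(6 + 4))*1 = -4/10*1 = -4*⅒*1 = -⅖*1 = -⅖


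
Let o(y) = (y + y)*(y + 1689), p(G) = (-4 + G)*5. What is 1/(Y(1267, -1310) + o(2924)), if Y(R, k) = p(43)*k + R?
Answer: 1/26722641 ≈ 3.7421e-8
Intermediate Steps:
p(G) = -20 + 5*G
Y(R, k) = R + 195*k (Y(R, k) = (-20 + 5*43)*k + R = (-20 + 215)*k + R = 195*k + R = R + 195*k)
o(y) = 2*y*(1689 + y) (o(y) = (2*y)*(1689 + y) = 2*y*(1689 + y))
1/(Y(1267, -1310) + o(2924)) = 1/((1267 + 195*(-1310)) + 2*2924*(1689 + 2924)) = 1/((1267 - 255450) + 2*2924*4613) = 1/(-254183 + 26976824) = 1/26722641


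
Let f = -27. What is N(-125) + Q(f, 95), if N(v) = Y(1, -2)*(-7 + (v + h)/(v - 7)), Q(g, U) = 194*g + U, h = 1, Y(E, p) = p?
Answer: -169319/33 ≈ -5130.9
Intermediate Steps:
Q(g, U) = U + 194*g
N(v) = 14 - 2*(1 + v)/(-7 + v) (N(v) = -2*(-7 + (v + 1)/(v - 7)) = -2*(-7 + (1 + v)/(-7 + v)) = 14 - 2*(1 + v)/(-7 + v))
N(-125) + Q(f, 95) = 4*(-25 + 3*(-125))/(-7 - 125) + (95 + 194*(-27)) = 4*(-25 - 375)/(-132) + (95 - 5238) = 4*(-1/132)*(-400) - 5143 = 400/33 - 5143 = -169319/33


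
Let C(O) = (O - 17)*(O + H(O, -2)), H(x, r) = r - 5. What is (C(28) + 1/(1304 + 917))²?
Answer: 263222354704/4932841 ≈ 53361.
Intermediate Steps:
H(x, r) = -5 + r
C(O) = (-17 + O)*(-7 + O) (C(O) = (O - 17)*(O + (-5 - 2)) = (-17 + O)*(O - 7) = (-17 + O)*(-7 + O))
(C(28) + 1/(1304 + 917))² = ((119 + 28² - 24*28) + 1/(1304 + 917))² = ((119 + 784 - 672) + 1/2221)² = (231 + 1/2221)² = (513052/2221)² = 263222354704/4932841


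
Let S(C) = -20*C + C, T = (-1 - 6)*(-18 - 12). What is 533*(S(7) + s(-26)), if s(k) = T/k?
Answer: -75194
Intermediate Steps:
T = 210 (T = -7*(-30) = 210)
S(C) = -19*C
s(k) = 210/k
533*(S(7) + s(-26)) = 533*(-19*7 + 210/(-26)) = 533*(-133 + 210*(-1/26)) = 533*(-133 - 105/13) = 533*(-1834/13) = -75194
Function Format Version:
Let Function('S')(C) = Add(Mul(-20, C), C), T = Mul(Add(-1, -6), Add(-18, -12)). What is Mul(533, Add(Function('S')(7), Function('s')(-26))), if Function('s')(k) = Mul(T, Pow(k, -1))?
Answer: -75194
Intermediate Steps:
T = 210 (T = Mul(-7, -30) = 210)
Function('S')(C) = Mul(-19, C)
Function('s')(k) = Mul(210, Pow(k, -1))
Mul(533, Add(Function('S')(7), Function('s')(-26))) = Mul(533, Add(Mul(-19, 7), Mul(210, Pow(-26, -1)))) = Mul(533, Add(-133, Mul(210, Rational(-1, 26)))) = Mul(533, Add(-133, Rational(-105, 13))) = Mul(533, Rational(-1834, 13)) = -75194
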